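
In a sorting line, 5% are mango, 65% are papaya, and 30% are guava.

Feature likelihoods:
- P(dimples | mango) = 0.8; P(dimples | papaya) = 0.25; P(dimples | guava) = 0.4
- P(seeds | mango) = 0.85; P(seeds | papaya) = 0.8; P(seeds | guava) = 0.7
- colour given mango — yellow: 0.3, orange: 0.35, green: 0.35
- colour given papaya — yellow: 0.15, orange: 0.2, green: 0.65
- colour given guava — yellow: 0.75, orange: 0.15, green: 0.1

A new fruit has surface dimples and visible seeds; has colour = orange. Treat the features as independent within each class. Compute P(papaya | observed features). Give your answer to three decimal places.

mango: 0.05 × 0.8 × 0.85 × 0.35 = 0.0119
papaya: 0.65 × 0.25 × 0.8 × 0.2 = 0.026
guava: 0.3 × 0.4 × 0.7 × 0.15 = 0.0126
P(papaya | x) = 0.026 / 0.0505 ≈ 0.515

0.515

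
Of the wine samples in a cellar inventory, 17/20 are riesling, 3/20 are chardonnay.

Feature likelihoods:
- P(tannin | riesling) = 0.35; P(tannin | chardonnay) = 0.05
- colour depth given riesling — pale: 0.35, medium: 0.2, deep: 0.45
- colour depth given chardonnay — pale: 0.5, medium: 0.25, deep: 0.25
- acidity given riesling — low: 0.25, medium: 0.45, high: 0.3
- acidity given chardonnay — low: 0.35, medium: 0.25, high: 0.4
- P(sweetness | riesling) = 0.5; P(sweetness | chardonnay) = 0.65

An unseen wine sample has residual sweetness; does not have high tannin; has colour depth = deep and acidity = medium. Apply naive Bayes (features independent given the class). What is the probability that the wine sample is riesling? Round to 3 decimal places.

0.906

riesling: 0.85 × (1−0.35) × 0.45 × 0.45 × 0.5 = 0.055940625
chardonnay: 0.15 × (1−0.05) × 0.25 × 0.25 × 0.65 = 0.0057890625
P(riesling | x) = 0.055940625 / 0.0617296875 ≈ 0.906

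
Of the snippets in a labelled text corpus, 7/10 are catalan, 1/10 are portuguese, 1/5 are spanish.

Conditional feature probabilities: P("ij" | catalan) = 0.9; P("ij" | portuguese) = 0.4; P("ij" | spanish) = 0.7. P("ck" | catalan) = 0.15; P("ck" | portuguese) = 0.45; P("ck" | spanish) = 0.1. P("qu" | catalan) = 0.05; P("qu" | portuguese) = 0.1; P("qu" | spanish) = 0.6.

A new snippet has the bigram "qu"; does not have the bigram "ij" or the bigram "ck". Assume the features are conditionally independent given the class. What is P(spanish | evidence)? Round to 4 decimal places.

0.8378

catalan: 0.7 × (1−0.9) × (1−0.15) × 0.05 = 0.002975
portuguese: 0.1 × (1−0.4) × (1−0.45) × 0.1 = 0.0033
spanish: 0.2 × (1−0.7) × (1−0.1) × 0.6 = 0.0324
P(spanish | x) = 0.0324 / 0.038675 ≈ 0.8378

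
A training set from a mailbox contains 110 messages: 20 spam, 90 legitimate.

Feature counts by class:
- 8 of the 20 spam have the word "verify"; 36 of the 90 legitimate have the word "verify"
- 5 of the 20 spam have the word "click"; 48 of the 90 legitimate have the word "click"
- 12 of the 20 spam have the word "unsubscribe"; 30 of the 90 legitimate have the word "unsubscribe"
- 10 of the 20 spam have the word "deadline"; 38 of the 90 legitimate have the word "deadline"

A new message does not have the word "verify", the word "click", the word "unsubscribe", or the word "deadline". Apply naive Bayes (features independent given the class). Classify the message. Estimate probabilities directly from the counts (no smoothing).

spam: (20/110) × (12/20) × (15/20) × (8/20) × (10/20) ≈ 0.0163636
legitimate: (90/110) × (54/90) × (42/90) × (60/90) × (52/90) ≈ 0.0882424
Highest score → legitimate.

legitimate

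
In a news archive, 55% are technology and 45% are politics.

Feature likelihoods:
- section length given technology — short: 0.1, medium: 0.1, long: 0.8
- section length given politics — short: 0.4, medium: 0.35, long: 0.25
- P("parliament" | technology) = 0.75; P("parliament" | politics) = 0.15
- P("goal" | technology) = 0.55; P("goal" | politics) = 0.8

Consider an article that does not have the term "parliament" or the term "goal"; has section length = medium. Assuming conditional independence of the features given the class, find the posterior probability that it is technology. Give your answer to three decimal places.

technology: 0.55 × 0.1 × (1−0.75) × (1−0.55) = 0.0061875
politics: 0.45 × 0.35 × (1−0.15) × (1−0.8) = 0.026775
P(technology | x) = 0.0061875 / 0.0329625 ≈ 0.188

0.188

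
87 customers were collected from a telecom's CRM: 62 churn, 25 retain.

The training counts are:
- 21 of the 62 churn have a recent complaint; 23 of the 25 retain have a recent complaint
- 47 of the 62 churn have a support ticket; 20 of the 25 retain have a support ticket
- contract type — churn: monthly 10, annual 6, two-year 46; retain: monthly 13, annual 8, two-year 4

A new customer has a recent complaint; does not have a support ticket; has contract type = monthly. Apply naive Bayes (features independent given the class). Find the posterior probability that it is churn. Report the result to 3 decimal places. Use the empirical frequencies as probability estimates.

0.255

churn: (62/87) × (21/62) × (15/62) × (10/62) ≈ 0.00941907
retain: (25/87) × (23/25) × (5/25) × (13/25) ≈ 0.0274943
P(churn | x) = 0.00941907 / 0.03691337 ≈ 0.255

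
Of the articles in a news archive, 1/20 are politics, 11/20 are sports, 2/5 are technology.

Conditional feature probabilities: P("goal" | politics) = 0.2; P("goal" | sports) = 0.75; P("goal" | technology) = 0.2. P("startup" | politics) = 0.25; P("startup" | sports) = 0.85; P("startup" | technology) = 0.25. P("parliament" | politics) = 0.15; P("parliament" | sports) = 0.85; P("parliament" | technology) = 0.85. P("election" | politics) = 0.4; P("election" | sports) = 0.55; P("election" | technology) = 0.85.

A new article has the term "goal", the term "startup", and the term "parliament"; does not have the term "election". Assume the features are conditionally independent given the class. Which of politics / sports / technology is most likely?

sports

politics: 0.05 × 0.2 × 0.25 × 0.15 × (1−0.4) = 0.000225
sports: 0.55 × 0.75 × 0.85 × 0.85 × (1−0.55) = 0.1341140625
technology: 0.4 × 0.2 × 0.25 × 0.85 × (1−0.85) = 0.00255
Highest score → sports.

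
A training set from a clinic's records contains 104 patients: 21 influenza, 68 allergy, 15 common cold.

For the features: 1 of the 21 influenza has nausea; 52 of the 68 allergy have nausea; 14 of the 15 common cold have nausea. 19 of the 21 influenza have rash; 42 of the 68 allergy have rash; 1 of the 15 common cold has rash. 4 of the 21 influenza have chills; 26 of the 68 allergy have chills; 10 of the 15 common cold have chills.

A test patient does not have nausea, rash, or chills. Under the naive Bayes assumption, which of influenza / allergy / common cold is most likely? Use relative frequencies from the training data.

allergy

influenza: (21/104) × (20/21) × (2/21) × (17/21) ≈ 0.0148264
allergy: (68/104) × (16/68) × (26/68) × (42/68) ≈ 0.0363322
common cold: (15/104) × (1/15) × (14/15) × (5/15) ≈ 0.00299145
Highest score → allergy.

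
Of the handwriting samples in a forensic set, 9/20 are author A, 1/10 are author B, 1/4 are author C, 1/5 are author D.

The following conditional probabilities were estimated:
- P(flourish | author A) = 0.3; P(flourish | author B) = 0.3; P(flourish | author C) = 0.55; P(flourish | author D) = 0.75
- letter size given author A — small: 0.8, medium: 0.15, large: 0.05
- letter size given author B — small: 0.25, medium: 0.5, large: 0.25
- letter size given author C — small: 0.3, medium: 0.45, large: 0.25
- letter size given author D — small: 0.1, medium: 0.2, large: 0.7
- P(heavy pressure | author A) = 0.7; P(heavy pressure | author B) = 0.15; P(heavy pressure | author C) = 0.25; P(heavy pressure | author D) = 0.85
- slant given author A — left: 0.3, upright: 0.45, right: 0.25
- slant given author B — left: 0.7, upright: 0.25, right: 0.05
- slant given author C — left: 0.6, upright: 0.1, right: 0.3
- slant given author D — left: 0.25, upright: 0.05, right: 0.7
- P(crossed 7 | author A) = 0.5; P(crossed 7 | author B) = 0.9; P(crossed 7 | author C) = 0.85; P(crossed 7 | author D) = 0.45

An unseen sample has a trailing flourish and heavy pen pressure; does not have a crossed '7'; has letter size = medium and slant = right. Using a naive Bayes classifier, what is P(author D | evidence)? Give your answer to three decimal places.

author A: 0.45 × 0.3 × 0.15 × 0.7 × 0.25 × (1−0.5) = 0.001771875
author B: 0.1 × 0.3 × 0.5 × 0.15 × 0.05 × (1−0.9) = 0.00001125
author C: 0.25 × 0.55 × 0.45 × 0.25 × 0.3 × (1−0.85) = 0.00069609375
author D: 0.2 × 0.75 × 0.2 × 0.85 × 0.7 × (1−0.45) = 0.0098175
P(author D | x) = 0.0098175 / 0.01229671875 ≈ 0.798

0.798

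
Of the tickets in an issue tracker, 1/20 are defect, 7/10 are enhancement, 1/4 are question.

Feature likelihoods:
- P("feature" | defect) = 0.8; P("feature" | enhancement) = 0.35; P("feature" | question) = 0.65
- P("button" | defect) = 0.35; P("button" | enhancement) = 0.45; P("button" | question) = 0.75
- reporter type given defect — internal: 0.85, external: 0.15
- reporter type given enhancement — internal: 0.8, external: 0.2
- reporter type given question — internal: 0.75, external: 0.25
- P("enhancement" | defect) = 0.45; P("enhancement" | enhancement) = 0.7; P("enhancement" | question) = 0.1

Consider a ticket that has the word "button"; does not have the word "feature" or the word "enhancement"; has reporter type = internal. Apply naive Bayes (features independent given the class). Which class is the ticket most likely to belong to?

enhancement

defect: 0.05 × (1−0.8) × 0.35 × 0.85 × (1−0.45) = 0.00163625
enhancement: 0.7 × (1−0.35) × 0.45 × 0.8 × (1−0.7) = 0.04914
question: 0.25 × (1−0.65) × 0.75 × 0.75 × (1−0.1) = 0.044296875
Highest score → enhancement.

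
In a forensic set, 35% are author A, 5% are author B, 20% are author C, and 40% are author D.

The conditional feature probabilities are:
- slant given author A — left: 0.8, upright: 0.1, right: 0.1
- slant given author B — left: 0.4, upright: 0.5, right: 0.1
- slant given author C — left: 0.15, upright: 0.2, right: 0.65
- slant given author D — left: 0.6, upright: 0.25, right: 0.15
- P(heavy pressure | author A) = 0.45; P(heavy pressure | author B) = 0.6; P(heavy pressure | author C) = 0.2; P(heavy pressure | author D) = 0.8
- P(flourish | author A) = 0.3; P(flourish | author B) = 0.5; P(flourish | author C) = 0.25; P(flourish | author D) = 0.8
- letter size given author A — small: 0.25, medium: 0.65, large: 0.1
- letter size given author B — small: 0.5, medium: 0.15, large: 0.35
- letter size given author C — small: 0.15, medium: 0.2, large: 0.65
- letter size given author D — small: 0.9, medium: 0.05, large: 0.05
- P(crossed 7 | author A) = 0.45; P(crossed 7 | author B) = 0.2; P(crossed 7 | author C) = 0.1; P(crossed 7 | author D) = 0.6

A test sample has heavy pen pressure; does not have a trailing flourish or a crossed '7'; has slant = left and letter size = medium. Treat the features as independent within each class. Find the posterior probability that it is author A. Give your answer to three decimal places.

0.932

author A: 0.35 × 0.8 × 0.45 × (1−0.3) × 0.65 × (1−0.45) = 0.0315315
author B: 0.05 × 0.4 × 0.6 × (1−0.5) × 0.15 × (1−0.2) = 0.00072
author C: 0.2 × 0.15 × 0.2 × (1−0.25) × 0.2 × (1−0.1) = 0.00081
author D: 0.4 × 0.6 × 0.8 × (1−0.8) × 0.05 × (1−0.6) = 0.000768
P(author A | x) = 0.0315315 / 0.0338295 ≈ 0.932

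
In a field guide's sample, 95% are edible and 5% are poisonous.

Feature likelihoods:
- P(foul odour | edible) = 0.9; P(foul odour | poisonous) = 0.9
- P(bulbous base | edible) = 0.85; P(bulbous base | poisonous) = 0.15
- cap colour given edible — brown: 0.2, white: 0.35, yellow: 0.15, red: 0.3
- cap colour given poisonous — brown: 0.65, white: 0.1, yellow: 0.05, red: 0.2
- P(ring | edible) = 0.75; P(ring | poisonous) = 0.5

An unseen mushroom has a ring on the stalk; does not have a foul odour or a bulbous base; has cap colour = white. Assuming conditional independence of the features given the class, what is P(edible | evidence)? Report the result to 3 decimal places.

0.946

edible: 0.95 × (1−0.9) × (1−0.85) × 0.35 × 0.75 = 0.003740625
poisonous: 0.05 × (1−0.9) × (1−0.15) × 0.1 × 0.5 = 0.0002125
P(edible | x) = 0.003740625 / 0.003953125 ≈ 0.946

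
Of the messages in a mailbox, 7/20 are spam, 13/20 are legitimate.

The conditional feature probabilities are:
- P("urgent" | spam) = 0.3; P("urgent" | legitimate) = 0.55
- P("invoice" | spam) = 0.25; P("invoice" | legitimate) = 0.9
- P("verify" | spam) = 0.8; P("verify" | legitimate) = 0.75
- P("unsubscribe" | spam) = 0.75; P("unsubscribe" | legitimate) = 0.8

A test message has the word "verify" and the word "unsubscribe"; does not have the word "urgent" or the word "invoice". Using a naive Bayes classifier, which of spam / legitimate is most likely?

spam

spam: 0.35 × (1−0.3) × (1−0.25) × 0.8 × 0.75 = 0.11025
legitimate: 0.65 × (1−0.55) × (1−0.9) × 0.75 × 0.8 = 0.01755
Highest score → spam.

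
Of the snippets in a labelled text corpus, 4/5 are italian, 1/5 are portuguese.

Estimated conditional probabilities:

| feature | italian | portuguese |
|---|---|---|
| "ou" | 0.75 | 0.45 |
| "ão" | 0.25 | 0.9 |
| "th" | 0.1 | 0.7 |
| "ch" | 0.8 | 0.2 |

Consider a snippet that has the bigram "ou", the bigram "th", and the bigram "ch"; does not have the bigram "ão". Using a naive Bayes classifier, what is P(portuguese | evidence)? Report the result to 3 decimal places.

0.034

italian: 0.8 × 0.75 × (1−0.25) × 0.1 × 0.8 = 0.036
portuguese: 0.2 × 0.45 × (1−0.9) × 0.7 × 0.2 = 0.00126
P(portuguese | x) = 0.00126 / 0.03726 ≈ 0.034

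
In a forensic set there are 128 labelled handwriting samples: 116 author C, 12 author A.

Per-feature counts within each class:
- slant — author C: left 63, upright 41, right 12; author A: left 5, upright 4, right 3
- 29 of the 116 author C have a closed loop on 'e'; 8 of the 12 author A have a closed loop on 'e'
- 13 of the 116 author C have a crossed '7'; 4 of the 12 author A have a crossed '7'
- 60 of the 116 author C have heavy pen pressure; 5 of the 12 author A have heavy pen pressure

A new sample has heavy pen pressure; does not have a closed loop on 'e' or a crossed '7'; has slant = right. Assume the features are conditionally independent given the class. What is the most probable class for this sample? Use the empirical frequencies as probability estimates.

author C: (116/128) × (12/116) × (87/116) × (103/116) × (60/116) ≈ 0.0322928
author A: (12/128) × (3/12) × (4/12) × (8/12) × (5/12) ≈ 0.00217014
Highest score → author C.

author C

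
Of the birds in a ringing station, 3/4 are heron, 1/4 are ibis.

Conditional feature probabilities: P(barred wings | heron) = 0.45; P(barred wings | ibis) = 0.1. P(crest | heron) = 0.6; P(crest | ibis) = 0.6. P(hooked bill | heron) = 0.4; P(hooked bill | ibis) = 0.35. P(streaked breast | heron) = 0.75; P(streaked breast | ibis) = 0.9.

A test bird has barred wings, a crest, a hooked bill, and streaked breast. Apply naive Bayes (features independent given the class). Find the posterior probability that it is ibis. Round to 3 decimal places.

0.072

heron: 0.75 × 0.45 × 0.6 × 0.4 × 0.75 = 0.06075
ibis: 0.25 × 0.1 × 0.6 × 0.35 × 0.9 = 0.004725
P(ibis | x) = 0.004725 / 0.065475 ≈ 0.072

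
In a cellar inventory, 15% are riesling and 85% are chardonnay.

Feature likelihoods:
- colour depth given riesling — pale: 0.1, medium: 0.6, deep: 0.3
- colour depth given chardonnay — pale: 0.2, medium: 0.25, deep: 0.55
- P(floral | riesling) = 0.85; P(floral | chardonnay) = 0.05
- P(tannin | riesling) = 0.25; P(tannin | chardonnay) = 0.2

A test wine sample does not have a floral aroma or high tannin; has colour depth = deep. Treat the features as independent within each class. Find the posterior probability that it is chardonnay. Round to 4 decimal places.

riesling: 0.15 × 0.3 × (1−0.85) × (1−0.25) = 0.0050625
chardonnay: 0.85 × 0.55 × (1−0.05) × (1−0.2) = 0.3553
P(chardonnay | x) = 0.3553 / 0.3603625 ≈ 0.9860

0.9860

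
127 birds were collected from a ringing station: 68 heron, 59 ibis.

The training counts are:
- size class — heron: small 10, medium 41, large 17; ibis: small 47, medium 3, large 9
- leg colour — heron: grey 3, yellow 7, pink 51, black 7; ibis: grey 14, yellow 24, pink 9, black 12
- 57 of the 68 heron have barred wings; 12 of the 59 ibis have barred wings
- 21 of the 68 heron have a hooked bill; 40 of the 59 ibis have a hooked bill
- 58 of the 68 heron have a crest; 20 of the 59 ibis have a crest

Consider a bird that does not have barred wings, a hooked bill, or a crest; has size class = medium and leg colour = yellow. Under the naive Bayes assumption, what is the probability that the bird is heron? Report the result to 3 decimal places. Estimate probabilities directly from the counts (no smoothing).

heron: (68/127) × (41/68) × (7/68) × (11/68) × (47/68) × (10/68) ≈ 0.000546428
ibis: (59/127) × (3/59) × (24/59) × (47/59) × (19/59) × (39/59) ≈ 0.00162943
P(heron | x) = 0.000546428 / 0.002175858 ≈ 0.251

0.251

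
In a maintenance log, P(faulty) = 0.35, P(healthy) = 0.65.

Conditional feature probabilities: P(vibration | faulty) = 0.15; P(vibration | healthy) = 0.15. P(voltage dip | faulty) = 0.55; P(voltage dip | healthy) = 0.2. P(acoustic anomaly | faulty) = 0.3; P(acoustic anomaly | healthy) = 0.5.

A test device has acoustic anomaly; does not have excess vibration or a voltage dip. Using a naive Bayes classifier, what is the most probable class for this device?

faulty: 0.35 × (1−0.15) × (1−0.55) × 0.3 = 0.0401625
healthy: 0.65 × (1−0.15) × (1−0.2) × 0.5 = 0.221
Highest score → healthy.

healthy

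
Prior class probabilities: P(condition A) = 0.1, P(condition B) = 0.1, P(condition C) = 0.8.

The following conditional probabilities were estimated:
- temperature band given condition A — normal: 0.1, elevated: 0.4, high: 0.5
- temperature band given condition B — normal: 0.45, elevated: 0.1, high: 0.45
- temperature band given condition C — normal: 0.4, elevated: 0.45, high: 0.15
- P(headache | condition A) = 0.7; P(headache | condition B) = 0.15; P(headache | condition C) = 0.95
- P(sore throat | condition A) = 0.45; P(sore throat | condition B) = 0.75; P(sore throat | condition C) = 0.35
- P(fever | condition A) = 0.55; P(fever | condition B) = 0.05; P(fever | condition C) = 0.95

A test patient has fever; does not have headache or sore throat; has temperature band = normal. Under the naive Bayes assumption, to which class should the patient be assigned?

condition A: 0.1 × 0.1 × (1−0.7) × (1−0.45) × 0.55 = 0.0009075
condition B: 0.1 × 0.45 × (1−0.15) × (1−0.75) × 0.05 = 0.000478125
condition C: 0.8 × 0.4 × (1−0.95) × (1−0.35) × 0.95 = 0.00988
Highest score → condition C.

condition C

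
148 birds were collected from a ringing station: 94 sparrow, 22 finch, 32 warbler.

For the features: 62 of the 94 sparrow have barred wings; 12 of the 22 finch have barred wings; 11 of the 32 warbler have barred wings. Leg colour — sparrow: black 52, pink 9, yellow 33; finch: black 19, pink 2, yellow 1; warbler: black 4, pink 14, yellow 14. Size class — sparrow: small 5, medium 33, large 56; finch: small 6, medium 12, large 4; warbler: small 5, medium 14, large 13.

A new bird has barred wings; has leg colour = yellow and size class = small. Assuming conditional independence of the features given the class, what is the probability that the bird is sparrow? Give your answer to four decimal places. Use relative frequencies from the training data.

sparrow: (94/148) × (62/94) × (33/94) × (5/94) ≈ 0.00782273
finch: (22/148) × (12/22) × (1/22) × (6/22) ≈ 0.00100514
warbler: (32/148) × (11/32) × (14/32) × (5/32) ≈ 0.00508076
P(sparrow | x) = 0.00782273 / 0.01390863 ≈ 0.5624

0.5624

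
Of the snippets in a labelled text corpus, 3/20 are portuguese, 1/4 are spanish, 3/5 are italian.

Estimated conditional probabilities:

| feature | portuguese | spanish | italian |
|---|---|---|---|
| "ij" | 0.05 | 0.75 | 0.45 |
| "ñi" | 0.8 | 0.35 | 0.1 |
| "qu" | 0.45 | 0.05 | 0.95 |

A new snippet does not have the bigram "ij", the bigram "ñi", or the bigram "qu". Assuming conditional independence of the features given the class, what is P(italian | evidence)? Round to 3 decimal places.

0.215

portuguese: 0.15 × (1−0.05) × (1−0.8) × (1−0.45) = 0.015675
spanish: 0.25 × (1−0.75) × (1−0.35) × (1−0.05) = 0.03859375
italian: 0.6 × (1−0.45) × (1−0.1) × (1−0.95) = 0.01485
P(italian | x) = 0.01485 / 0.06911875 ≈ 0.215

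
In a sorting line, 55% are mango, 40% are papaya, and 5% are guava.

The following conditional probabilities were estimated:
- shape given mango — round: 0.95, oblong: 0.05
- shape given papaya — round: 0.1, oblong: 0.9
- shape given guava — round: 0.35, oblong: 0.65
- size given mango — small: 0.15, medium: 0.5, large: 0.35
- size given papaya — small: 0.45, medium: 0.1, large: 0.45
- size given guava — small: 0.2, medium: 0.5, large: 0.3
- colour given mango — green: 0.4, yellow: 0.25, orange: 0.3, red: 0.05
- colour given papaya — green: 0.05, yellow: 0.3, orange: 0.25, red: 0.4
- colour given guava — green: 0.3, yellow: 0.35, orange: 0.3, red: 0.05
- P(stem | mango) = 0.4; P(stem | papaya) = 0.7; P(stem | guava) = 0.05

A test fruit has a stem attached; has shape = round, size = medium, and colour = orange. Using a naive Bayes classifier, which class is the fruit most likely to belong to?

mango: 0.55 × 0.95 × 0.5 × 0.3 × 0.4 = 0.03135
papaya: 0.4 × 0.1 × 0.1 × 0.25 × 0.7 = 0.0007
guava: 0.05 × 0.35 × 0.5 × 0.3 × 0.05 = 0.00013125
Highest score → mango.

mango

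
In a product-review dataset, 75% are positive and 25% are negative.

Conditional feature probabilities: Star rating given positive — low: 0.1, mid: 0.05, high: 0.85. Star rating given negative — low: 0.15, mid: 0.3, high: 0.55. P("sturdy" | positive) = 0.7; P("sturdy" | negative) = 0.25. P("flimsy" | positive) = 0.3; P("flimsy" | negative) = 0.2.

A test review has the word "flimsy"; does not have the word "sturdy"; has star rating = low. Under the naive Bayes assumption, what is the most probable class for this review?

positive: 0.75 × 0.1 × (1−0.7) × 0.3 = 0.00675
negative: 0.25 × 0.15 × (1−0.25) × 0.2 = 0.005625
Highest score → positive.

positive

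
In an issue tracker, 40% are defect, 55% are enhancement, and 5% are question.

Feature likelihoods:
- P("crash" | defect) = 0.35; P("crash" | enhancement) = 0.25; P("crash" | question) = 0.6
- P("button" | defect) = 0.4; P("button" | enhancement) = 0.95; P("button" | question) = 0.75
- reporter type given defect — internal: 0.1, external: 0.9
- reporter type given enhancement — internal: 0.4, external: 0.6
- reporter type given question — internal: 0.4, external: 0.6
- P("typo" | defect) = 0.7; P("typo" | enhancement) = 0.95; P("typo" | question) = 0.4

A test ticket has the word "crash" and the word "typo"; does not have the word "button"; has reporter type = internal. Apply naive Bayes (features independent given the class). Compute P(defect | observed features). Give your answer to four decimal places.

defect: 0.4 × 0.35 × (1−0.4) × 0.1 × 0.7 = 0.00588
enhancement: 0.55 × 0.25 × (1−0.95) × 0.4 × 0.95 = 0.0026125
question: 0.05 × 0.6 × (1−0.75) × 0.4 × 0.4 = 0.0012
P(defect | x) = 0.00588 / 0.0096925 ≈ 0.6067

0.6067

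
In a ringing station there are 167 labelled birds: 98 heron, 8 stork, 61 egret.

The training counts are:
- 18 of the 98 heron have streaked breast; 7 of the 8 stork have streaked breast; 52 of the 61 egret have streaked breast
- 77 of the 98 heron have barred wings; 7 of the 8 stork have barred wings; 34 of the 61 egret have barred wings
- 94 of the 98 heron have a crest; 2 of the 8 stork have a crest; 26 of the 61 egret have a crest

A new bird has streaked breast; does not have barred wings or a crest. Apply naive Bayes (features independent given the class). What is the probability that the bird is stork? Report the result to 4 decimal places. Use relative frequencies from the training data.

0.0468

heron: (98/167) × (18/98) × (21/98) × (4/98) ≈ 0.000942721
stork: (8/167) × (7/8) × (1/8) × (6/8) ≈ 0.00392964
egret: (61/167) × (52/61) × (27/61) × (35/61) ≈ 0.0790786
P(stork | x) = 0.00392964 / 0.083950961 ≈ 0.0468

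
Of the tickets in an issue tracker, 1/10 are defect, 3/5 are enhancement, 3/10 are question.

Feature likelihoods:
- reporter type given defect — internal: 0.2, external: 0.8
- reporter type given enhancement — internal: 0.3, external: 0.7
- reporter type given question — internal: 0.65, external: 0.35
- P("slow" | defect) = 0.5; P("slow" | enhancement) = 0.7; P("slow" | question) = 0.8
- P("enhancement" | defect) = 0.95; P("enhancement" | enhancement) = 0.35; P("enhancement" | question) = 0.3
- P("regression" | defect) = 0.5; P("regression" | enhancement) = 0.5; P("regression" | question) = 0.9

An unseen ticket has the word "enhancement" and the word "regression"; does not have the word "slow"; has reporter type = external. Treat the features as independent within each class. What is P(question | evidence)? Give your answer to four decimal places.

defect: 0.1 × 0.8 × (1−0.5) × 0.95 × 0.5 = 0.019
enhancement: 0.6 × 0.7 × (1−0.7) × 0.35 × 0.5 = 0.02205
question: 0.3 × 0.35 × (1−0.8) × 0.3 × 0.9 = 0.00567
P(question | x) = 0.00567 / 0.04672 ≈ 0.1214

0.1214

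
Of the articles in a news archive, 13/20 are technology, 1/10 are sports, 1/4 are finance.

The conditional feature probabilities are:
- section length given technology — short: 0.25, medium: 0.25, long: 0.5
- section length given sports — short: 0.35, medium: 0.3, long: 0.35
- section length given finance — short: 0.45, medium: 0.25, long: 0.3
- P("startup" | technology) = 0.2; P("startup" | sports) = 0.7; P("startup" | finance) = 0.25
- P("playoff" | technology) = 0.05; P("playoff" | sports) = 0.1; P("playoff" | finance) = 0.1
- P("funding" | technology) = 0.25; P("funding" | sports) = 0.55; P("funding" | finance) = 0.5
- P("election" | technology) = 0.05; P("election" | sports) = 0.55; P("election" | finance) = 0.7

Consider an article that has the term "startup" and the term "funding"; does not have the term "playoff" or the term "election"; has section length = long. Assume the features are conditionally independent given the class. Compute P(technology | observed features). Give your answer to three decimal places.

technology: 0.65 × 0.5 × 0.2 × (1−0.05) × 0.25 × (1−0.05) = 0.014665625
sports: 0.1 × 0.35 × 0.7 × (1−0.1) × 0.55 × (1−0.55) = 0.005457375
finance: 0.25 × 0.3 × 0.25 × (1−0.1) × 0.5 × (1−0.7) = 0.00253125
P(technology | x) = 0.014665625 / 0.02265425 ≈ 0.647

0.647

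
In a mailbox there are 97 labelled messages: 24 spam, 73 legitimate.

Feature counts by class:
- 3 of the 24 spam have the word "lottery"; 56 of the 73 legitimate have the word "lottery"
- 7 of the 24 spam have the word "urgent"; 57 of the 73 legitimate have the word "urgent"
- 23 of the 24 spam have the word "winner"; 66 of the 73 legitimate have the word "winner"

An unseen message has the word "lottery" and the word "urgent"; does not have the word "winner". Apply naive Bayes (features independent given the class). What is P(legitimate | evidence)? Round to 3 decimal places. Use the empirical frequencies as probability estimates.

0.991

spam: (24/97) × (3/24) × (7/24) × (1/24) ≈ 0.000375859
legitimate: (73/97) × (56/73) × (57/73) × (7/73) ≈ 0.0432258
P(legitimate | x) = 0.0432258 / 0.043601659 ≈ 0.991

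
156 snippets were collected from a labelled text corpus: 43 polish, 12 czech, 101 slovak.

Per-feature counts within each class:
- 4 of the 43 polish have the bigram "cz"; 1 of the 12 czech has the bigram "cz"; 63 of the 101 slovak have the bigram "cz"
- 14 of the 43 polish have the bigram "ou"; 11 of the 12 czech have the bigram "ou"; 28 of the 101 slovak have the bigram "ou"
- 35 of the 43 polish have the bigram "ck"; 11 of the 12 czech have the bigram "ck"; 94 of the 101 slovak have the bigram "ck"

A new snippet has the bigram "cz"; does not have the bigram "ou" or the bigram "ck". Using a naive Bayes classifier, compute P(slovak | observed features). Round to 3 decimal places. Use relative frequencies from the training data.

0.861

polish: (43/156) × (4/43) × (29/43) × (8/43) ≈ 0.00321726
czech: (12/156) × (1/12) × (1/12) × (1/12) ≈ 0.0000445157
slovak: (101/156) × (63/101) × (73/101) × (7/101) ≈ 0.0202299
P(slovak | x) = 0.0202299 / 0.0234916757 ≈ 0.861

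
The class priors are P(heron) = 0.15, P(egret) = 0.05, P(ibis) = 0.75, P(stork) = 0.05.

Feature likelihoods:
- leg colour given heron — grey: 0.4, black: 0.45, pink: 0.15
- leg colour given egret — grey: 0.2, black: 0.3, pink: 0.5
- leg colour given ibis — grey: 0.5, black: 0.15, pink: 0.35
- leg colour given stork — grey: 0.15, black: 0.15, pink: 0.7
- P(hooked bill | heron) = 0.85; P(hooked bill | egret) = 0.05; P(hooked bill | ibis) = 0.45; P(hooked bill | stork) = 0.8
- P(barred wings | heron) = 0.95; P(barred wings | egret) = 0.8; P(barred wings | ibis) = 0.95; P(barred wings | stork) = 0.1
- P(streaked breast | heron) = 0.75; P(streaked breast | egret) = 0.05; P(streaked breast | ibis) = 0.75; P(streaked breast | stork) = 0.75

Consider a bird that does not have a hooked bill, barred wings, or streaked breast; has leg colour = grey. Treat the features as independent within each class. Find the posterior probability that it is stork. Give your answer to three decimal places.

heron: 0.15 × 0.4 × (1−0.85) × (1−0.95) × (1−0.75) = 0.0001125
egret: 0.05 × 0.2 × (1−0.05) × (1−0.8) × (1−0.05) = 0.001805
ibis: 0.75 × 0.5 × (1−0.45) × (1−0.95) × (1−0.75) = 0.002578125
stork: 0.05 × 0.15 × (1−0.8) × (1−0.1) × (1−0.75) = 0.0003375
P(stork | x) = 0.0003375 / 0.004833125 ≈ 0.070

0.070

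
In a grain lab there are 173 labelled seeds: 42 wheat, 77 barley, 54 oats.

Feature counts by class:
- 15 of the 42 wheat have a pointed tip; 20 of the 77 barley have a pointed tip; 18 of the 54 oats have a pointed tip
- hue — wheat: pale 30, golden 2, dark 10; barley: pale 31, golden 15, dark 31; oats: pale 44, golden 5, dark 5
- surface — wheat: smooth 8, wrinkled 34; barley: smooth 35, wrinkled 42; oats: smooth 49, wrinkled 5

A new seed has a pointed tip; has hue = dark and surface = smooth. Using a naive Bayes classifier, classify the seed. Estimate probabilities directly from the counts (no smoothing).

wheat: (42/173) × (15/42) × (10/42) × (8/42) ≈ 0.00393221
barley: (77/173) × (20/77) × (31/77) × (35/77) ≈ 0.0211559
oats: (54/173) × (18/54) × (5/54) × (49/54) ≈ 0.00874188
Highest score → barley.

barley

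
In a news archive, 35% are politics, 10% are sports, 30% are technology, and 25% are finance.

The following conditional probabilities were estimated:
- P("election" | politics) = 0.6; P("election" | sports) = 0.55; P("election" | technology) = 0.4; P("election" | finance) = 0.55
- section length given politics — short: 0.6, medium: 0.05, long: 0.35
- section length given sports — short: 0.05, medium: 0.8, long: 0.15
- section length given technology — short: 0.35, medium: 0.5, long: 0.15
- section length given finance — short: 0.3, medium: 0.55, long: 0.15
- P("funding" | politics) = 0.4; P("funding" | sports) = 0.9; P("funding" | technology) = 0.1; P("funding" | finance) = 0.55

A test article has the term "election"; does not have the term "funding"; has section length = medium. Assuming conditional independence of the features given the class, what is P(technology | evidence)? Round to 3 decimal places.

politics: 0.35 × 0.6 × 0.05 × (1−0.4) = 0.0063
sports: 0.1 × 0.55 × 0.8 × (1−0.9) = 0.0044
technology: 0.3 × 0.4 × 0.5 × (1−0.1) = 0.054
finance: 0.25 × 0.55 × 0.55 × (1−0.55) = 0.03403125
P(technology | x) = 0.054 / 0.09873125 ≈ 0.547

0.547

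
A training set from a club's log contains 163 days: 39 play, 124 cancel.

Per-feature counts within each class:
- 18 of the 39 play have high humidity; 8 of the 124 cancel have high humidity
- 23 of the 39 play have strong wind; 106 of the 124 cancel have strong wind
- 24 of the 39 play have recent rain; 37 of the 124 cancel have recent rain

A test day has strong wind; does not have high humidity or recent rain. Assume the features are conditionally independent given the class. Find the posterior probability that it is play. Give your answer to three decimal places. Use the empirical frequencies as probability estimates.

0.064

play: (39/163) × (21/39) × (23/39) × (15/39) ≈ 0.0292228
cancel: (124/163) × (116/124) × (106/124) × (87/124) ≈ 0.426827
P(play | x) = 0.0292228 / 0.4560498 ≈ 0.064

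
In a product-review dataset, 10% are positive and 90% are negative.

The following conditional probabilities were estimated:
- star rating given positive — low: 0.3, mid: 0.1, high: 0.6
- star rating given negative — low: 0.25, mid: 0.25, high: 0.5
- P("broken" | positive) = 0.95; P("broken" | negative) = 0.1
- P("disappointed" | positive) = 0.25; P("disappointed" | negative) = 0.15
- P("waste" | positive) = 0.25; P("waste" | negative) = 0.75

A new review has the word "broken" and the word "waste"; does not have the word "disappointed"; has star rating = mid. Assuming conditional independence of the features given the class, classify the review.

positive: 0.1 × 0.1 × 0.95 × (1−0.25) × 0.25 = 0.00178125
negative: 0.9 × 0.25 × 0.1 × (1−0.15) × 0.75 = 0.01434375
Highest score → negative.

negative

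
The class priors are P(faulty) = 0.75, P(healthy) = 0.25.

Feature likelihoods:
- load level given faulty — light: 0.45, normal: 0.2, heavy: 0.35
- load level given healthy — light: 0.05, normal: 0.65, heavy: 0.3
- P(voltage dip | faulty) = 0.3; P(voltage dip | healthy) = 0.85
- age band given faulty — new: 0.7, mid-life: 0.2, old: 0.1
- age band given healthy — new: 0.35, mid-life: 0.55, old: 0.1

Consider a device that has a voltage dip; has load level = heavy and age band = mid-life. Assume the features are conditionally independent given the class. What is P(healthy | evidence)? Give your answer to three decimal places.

0.690

faulty: 0.75 × 0.35 × 0.3 × 0.2 = 0.01575
healthy: 0.25 × 0.3 × 0.85 × 0.55 = 0.0350625
P(healthy | x) = 0.0350625 / 0.0508125 ≈ 0.690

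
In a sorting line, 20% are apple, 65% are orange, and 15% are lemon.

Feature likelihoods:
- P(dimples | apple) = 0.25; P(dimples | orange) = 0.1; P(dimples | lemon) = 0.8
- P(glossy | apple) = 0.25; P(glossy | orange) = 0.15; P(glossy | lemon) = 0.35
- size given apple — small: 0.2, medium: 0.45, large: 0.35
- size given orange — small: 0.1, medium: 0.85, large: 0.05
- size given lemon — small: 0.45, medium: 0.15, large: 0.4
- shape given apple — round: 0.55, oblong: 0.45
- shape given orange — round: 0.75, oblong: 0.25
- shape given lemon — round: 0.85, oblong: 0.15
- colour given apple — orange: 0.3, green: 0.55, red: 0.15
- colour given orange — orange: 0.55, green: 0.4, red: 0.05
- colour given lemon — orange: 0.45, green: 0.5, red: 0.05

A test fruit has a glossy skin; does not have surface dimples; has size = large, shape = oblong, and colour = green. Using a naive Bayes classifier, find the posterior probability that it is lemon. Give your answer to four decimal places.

apple: 0.2 × (1−0.25) × 0.25 × 0.35 × 0.45 × 0.55 = 0.0032484375
orange: 0.65 × (1−0.1) × 0.15 × 0.05 × 0.25 × 0.4 = 0.00043875
lemon: 0.15 × (1−0.8) × 0.35 × 0.4 × 0.15 × 0.5 = 0.000315
P(lemon | x) = 0.000315 / 0.0040021875 ≈ 0.0787

0.0787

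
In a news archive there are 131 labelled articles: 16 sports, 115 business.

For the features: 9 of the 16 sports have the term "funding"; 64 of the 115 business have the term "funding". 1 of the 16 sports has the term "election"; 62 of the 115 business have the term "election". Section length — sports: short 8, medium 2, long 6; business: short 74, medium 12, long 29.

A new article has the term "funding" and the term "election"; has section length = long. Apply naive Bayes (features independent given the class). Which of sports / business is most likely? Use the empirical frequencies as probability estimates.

sports: (16/131) × (9/16) × (1/16) × (6/16) ≈ 0.00161021
business: (115/131) × (64/115) × (62/115) × (29/115) ≈ 0.0664206
Highest score → business.

business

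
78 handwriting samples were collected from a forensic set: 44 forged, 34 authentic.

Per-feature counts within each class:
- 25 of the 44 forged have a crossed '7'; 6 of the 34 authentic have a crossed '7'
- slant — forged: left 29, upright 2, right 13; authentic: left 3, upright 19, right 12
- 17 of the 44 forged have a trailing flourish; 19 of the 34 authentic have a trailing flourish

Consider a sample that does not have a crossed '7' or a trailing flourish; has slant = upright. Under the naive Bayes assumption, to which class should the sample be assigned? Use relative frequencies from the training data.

authentic

forged: (44/78) × (19/44) × (2/44) × (27/44) ≈ 0.00679434
authentic: (34/78) × (28/34) × (19/34) × (15/34) ≈ 0.0885015
Highest score → authentic.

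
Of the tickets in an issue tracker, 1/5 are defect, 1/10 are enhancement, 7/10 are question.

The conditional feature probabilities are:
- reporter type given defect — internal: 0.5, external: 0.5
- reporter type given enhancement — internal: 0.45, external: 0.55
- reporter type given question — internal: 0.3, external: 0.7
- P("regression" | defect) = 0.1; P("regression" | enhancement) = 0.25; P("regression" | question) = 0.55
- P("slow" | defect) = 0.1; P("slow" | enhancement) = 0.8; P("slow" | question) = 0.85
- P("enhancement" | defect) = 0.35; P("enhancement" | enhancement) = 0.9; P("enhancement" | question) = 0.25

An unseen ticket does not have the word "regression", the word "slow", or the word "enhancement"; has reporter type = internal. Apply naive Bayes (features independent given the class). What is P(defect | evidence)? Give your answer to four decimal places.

0.8232

defect: 0.2 × 0.5 × (1−0.1) × (1−0.1) × (1−0.35) = 0.05265
enhancement: 0.1 × 0.45 × (1−0.25) × (1−0.8) × (1−0.9) = 0.000675
question: 0.7 × 0.3 × (1−0.55) × (1−0.85) × (1−0.25) = 0.01063125
P(defect | x) = 0.05265 / 0.06395625 ≈ 0.8232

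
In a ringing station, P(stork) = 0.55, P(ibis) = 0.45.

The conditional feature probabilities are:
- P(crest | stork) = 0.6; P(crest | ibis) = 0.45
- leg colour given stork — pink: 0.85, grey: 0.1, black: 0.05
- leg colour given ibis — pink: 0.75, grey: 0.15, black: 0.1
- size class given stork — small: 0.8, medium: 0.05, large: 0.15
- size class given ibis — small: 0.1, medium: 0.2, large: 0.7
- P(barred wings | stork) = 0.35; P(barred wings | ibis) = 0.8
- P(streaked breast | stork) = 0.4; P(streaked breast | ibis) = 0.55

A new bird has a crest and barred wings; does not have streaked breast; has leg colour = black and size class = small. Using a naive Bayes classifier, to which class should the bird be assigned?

stork: 0.55 × 0.6 × 0.05 × 0.8 × 0.35 × (1−0.4) = 0.002772
ibis: 0.45 × 0.45 × 0.1 × 0.1 × 0.8 × (1−0.55) = 0.000729
Highest score → stork.

stork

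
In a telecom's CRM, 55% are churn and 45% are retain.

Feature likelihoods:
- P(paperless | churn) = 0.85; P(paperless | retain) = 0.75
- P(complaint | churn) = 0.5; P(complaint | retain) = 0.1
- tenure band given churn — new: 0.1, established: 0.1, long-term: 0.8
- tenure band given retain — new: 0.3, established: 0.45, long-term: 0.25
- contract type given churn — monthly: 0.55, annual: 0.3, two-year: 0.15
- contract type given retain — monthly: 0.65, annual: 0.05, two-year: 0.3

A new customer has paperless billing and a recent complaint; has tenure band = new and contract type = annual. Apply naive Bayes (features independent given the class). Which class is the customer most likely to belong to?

churn: 0.55 × 0.85 × 0.5 × 0.1 × 0.3 = 0.0070125
retain: 0.45 × 0.75 × 0.1 × 0.3 × 0.05 = 0.00050625
Highest score → churn.

churn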